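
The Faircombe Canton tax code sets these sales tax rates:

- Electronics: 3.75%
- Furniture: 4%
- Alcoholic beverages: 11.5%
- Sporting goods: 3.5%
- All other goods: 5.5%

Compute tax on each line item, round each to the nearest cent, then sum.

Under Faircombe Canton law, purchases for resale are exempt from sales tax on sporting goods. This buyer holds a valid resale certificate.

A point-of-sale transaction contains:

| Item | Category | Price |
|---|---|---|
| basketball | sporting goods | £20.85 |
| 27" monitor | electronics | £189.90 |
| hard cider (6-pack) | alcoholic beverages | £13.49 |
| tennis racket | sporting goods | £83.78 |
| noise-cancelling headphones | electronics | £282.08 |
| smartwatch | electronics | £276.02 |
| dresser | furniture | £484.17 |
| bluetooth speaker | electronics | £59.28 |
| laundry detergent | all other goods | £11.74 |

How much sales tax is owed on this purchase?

Basketball £20.85: sporting goods, buyer-exempt → 0% → £0.00
27" monitor £189.90: electronics → 3.75% → £7.12
Hard cider (6-pack) £13.49: alcoholic beverages → 11.5% → £1.55
Tennis racket £83.78: sporting goods, buyer-exempt → 0% → £0.00
Noise-cancelling headphones £282.08: electronics → 3.75% → £10.58
Smartwatch £276.02: electronics → 3.75% → £10.35
Dresser £484.17: furniture → 4% → £19.37
Bluetooth speaker £59.28: electronics → 3.75% → £2.22
Laundry detergent £11.74: all other goods → 5.5% → £0.65
Total tax = £7.12 + £1.55 + £10.58 + £10.35 + £19.37 + £2.22 + £0.65 = £51.84

£51.84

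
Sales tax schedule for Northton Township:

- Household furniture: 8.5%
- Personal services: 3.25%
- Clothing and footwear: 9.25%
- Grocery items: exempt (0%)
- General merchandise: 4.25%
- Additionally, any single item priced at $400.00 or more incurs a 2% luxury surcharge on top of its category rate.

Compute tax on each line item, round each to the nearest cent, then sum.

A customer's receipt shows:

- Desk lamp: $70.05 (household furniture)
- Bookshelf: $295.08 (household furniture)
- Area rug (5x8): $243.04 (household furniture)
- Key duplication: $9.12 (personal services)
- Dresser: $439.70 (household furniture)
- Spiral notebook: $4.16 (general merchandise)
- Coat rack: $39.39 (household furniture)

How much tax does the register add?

$101.69

Desk lamp $70.05: household furniture → 8.5% → $5.95
Bookshelf $295.08: household furniture → 8.5% → $25.08
Area rug (5x8) $243.04: household furniture → 8.5% → $20.66
Key duplication $9.12: personal services → 3.25% → $0.30
Dresser $439.70: household furniture → 8.5% + 2% surcharge = 10.5% → $46.17
Spiral notebook $4.16: general merchandise → 4.25% → $0.18
Coat rack $39.39: household furniture → 8.5% → $3.35
Total tax = $5.95 + $25.08 + $20.66 + $0.30 + $46.17 + $0.18 + $3.35 = $101.69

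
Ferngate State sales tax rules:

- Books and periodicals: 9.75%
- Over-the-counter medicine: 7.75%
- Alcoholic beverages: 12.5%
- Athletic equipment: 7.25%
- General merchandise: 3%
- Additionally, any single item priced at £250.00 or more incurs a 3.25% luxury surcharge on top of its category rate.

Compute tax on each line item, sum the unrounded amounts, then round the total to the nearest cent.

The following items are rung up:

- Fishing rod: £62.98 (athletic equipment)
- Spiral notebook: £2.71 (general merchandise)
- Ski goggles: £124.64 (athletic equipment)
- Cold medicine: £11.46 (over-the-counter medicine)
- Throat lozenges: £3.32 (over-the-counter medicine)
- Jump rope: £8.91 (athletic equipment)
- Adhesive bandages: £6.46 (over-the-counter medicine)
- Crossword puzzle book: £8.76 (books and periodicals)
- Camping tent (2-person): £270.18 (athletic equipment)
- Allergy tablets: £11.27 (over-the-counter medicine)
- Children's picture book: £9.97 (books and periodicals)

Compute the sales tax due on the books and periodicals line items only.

Crossword puzzle book £8.76: books and periodicals → 9.75% → £0.8541
Children's picture book £9.97: books and periodicals → 9.75% → £0.972075
Tax on books and periodicals: unrounded sum = £1.826175 → £1.83

£1.83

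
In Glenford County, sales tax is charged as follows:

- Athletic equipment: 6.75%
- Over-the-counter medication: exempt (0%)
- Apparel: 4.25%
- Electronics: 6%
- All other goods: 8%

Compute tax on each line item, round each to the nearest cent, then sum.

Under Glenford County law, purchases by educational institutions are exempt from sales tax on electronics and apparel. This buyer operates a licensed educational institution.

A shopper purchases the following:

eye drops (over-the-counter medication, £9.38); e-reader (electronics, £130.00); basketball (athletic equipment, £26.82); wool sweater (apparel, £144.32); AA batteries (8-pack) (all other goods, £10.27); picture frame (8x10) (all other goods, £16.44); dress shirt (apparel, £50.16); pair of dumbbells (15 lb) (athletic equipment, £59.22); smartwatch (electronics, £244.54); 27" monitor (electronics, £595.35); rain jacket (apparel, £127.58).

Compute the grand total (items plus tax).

Eye drops £9.38: over-the-counter medication → 0% → £0.00
E-reader £130.00: electronics, buyer-exempt → 0% → £0.00
Basketball £26.82: athletic equipment → 6.75% → £1.81
Wool sweater £144.32: apparel, buyer-exempt → 0% → £0.00
AA batteries (8-pack) £10.27: all other goods → 8% → £0.82
Picture frame (8x10) £16.44: all other goods → 8% → £1.32
Dress shirt £50.16: apparel, buyer-exempt → 0% → £0.00
Pair of dumbbells (15 lb) £59.22: athletic equipment → 6.75% → £4.00
Smartwatch £244.54: electronics, buyer-exempt → 0% → £0.00
27" monitor £595.35: electronics, buyer-exempt → 0% → £0.00
Rain jacket £127.58: apparel, buyer-exempt → 0% → £0.00
Subtotal = £1414.08; tax = £7.95; total due = £1422.03

£1422.03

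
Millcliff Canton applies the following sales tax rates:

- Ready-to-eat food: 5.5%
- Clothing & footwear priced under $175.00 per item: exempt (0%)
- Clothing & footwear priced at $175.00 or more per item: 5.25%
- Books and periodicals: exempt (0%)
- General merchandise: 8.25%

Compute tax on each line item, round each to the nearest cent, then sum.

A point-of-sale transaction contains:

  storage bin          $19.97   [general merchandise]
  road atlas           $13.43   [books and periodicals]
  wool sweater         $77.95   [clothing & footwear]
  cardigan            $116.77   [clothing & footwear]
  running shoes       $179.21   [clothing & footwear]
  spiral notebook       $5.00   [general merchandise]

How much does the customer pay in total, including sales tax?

Storage bin $19.97: general merchandise → 8.25% → $1.65
Road atlas $13.43: books and periodicals → 0% → $0.00
Wool sweater $77.95: clothing & footwear, under $175.00 → 0% → $0.00
Cardigan $116.77: clothing & footwear, under $175.00 → 0% → $0.00
Running shoes $179.21: clothing & footwear, $175.00 or more → 5.25% → $9.41
Spiral notebook $5.00: general merchandise → 8.25% → $0.41
Subtotal = $412.33; tax = $11.47; total due = $423.80

$423.80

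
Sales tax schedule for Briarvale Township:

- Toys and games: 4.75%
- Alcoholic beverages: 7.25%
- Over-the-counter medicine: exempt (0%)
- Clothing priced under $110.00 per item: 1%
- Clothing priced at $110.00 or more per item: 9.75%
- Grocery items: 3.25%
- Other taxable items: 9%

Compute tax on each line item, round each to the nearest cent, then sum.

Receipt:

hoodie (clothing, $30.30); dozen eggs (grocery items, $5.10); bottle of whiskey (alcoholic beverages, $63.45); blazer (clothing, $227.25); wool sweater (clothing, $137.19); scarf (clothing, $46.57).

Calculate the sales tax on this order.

Hoodie $30.30: clothing, under $110.00 → 1% → $0.30
Dozen eggs $5.10: grocery items → 3.25% → $0.17
Bottle of whiskey $63.45: alcoholic beverages → 7.25% → $4.60
Blazer $227.25: clothing, $110.00 or more → 9.75% → $22.16
Wool sweater $137.19: clothing, $110.00 or more → 9.75% → $13.38
Scarf $46.57: clothing, under $110.00 → 1% → $0.47
Total tax = $0.30 + $0.17 + $4.60 + $22.16 + $13.38 + $0.47 = $41.08

$41.08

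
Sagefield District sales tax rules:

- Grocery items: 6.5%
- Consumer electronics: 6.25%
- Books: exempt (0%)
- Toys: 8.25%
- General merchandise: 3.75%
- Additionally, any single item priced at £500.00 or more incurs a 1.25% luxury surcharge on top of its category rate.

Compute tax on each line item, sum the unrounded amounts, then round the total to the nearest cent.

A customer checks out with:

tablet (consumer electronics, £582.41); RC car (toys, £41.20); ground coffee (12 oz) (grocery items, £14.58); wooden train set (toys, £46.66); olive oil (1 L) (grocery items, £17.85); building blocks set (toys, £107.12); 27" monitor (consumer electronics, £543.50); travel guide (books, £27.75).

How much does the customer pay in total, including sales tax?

Tablet £582.41: consumer electronics → 6.25% + 1.25% surcharge = 7.5% → £43.68075
RC car £41.20: toys → 8.25% → £3.399
Ground coffee (12 oz) £14.58: grocery items → 6.5% → £0.9477
Wooden train set £46.66: toys → 8.25% → £3.84945
Olive oil (1 L) £17.85: grocery items → 6.5% → £1.16025
Building blocks set £107.12: toys → 8.25% → £8.8374
27" monitor £543.50: consumer electronics → 6.25% + 1.25% surcharge = 7.5% → £40.7625
Travel guide £27.75: books → 0% → £0.00
Subtotal = £1381.07; unrounded tax = £102.63705 → £102.64; total due = £1483.71

£1483.71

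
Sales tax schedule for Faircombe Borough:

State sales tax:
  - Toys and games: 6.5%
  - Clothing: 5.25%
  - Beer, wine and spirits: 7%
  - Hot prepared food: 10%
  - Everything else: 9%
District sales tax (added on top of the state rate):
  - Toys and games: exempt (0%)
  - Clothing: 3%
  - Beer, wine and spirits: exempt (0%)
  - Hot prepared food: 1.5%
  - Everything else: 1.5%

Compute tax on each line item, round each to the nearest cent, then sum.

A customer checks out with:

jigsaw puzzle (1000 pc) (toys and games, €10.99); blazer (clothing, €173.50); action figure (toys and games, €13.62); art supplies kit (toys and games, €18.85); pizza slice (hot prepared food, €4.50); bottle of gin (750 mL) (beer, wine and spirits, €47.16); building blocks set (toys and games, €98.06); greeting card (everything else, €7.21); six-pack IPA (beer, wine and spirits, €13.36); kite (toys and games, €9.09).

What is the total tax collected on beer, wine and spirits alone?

€4.24

Bottle of gin (750 mL) €47.16: beer, wine and spirits → 7% + 0% district = 7% → €3.30
Six-pack IPA €13.36: beer, wine and spirits → 7% + 0% district = 7% → €0.94
Tax on beer, wine and spirits = €3.30 + €0.94 = €4.24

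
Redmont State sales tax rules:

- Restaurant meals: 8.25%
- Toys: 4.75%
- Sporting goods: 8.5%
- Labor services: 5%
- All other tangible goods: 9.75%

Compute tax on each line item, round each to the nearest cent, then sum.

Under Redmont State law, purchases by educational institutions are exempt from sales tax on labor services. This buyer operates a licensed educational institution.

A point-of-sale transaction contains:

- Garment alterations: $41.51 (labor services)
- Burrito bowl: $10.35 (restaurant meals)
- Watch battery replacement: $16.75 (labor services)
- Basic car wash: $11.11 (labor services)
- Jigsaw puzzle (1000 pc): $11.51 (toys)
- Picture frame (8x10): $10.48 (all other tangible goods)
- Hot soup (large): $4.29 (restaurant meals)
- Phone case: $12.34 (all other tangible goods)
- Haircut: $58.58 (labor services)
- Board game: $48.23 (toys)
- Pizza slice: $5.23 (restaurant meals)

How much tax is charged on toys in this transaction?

Jigsaw puzzle (1000 pc) $11.51: toys → 4.75% → $0.55
Board game $48.23: toys → 4.75% → $2.29
Tax on toys = $0.55 + $2.29 = $2.84

$2.84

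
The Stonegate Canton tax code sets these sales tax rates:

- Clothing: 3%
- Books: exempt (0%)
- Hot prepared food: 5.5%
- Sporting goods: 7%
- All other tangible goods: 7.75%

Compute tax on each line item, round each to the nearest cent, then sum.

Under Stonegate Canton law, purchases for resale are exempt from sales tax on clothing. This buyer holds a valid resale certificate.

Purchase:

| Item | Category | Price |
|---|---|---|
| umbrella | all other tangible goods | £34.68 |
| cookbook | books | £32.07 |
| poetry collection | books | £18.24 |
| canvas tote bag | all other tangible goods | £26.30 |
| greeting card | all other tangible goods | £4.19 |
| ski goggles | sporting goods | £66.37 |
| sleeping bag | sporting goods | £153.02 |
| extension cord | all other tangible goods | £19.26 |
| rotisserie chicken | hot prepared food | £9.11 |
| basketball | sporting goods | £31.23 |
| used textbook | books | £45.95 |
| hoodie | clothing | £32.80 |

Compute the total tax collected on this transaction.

£24.59

Umbrella £34.68: all other tangible goods → 7.75% → £2.69
Cookbook £32.07: books → 0% → £0.00
Poetry collection £18.24: books → 0% → £0.00
Canvas tote bag £26.30: all other tangible goods → 7.75% → £2.04
Greeting card £4.19: all other tangible goods → 7.75% → £0.32
Ski goggles £66.37: sporting goods → 7% → £4.65
Sleeping bag £153.02: sporting goods → 7% → £10.71
Extension cord £19.26: all other tangible goods → 7.75% → £1.49
Rotisserie chicken £9.11: hot prepared food → 5.5% → £0.50
Basketball £31.23: sporting goods → 7% → £2.19
Used textbook £45.95: books → 0% → £0.00
Hoodie £32.80: clothing, buyer-exempt → 0% → £0.00
Total tax = £2.69 + £2.04 + £0.32 + £4.65 + £10.71 + £1.49 + £0.50 + £2.19 = £24.59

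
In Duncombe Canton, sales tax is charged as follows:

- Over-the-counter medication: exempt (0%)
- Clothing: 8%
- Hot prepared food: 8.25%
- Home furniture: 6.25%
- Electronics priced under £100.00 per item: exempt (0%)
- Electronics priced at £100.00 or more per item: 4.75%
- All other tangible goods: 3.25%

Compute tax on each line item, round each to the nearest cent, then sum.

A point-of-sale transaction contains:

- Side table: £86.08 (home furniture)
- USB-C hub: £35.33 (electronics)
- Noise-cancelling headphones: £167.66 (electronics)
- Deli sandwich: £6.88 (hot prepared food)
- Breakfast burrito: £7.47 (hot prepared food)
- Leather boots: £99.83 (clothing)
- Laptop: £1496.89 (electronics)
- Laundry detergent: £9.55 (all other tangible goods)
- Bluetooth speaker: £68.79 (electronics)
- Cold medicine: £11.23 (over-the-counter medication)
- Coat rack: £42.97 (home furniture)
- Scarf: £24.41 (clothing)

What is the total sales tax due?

Side table £86.08: home furniture → 6.25% → £5.38
USB-C hub £35.33: electronics, under £100.00 → 0% → £0.00
Noise-cancelling headphones £167.66: electronics, £100.00 or more → 4.75% → £7.96
Deli sandwich £6.88: hot prepared food → 8.25% → £0.57
Breakfast burrito £7.47: hot prepared food → 8.25% → £0.62
Leather boots £99.83: clothing → 8% → £7.99
Laptop £1496.89: electronics, £100.00 or more → 4.75% → £71.10
Laundry detergent £9.55: all other tangible goods → 3.25% → £0.31
Bluetooth speaker £68.79: electronics, under £100.00 → 0% → £0.00
Cold medicine £11.23: over-the-counter medication → 0% → £0.00
Coat rack £42.97: home furniture → 6.25% → £2.69
Scarf £24.41: clothing → 8% → £1.95
Total tax = £5.38 + £7.96 + £0.57 + £0.62 + £7.99 + £71.10 + £0.31 + £2.69 + £1.95 = £98.57

£98.57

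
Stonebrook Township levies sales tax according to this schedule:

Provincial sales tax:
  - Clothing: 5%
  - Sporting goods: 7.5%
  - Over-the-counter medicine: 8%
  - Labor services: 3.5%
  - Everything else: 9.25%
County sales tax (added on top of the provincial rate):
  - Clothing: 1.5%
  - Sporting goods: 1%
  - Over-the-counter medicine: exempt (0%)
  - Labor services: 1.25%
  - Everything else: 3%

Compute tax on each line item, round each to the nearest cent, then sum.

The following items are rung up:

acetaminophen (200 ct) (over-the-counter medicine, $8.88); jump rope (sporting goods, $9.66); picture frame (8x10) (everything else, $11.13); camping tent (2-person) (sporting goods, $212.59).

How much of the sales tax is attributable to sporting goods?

Jump rope $9.66: sporting goods → 7.5% + 1% county = 8.5% → $0.82
Camping tent (2-person) $212.59: sporting goods → 7.5% + 1% county = 8.5% → $18.07
Tax on sporting goods = $0.82 + $18.07 = $18.89

$18.89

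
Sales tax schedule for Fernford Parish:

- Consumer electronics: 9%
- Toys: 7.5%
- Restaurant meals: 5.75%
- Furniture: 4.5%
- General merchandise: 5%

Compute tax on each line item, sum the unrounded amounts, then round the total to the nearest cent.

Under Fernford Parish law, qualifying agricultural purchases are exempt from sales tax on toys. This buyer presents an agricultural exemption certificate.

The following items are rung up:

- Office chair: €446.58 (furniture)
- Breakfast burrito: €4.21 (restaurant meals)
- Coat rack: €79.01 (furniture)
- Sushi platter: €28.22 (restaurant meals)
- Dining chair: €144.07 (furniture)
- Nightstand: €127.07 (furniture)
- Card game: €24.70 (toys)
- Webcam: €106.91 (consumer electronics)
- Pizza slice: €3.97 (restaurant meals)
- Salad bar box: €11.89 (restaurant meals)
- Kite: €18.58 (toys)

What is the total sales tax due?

Office chair €446.58: furniture → 4.5% → €20.0961
Breakfast burrito €4.21: restaurant meals → 5.75% → €0.242075
Coat rack €79.01: furniture → 4.5% → €3.55545
Sushi platter €28.22: restaurant meals → 5.75% → €1.62265
Dining chair €144.07: furniture → 4.5% → €6.48315
Nightstand €127.07: furniture → 4.5% → €5.71815
Card game €24.70: toys, buyer-exempt → 0% → €0.00
Webcam €106.91: consumer electronics → 9% → €9.6219
Pizza slice €3.97: restaurant meals → 5.75% → €0.228275
Salad bar box €11.89: restaurant meals → 5.75% → €0.683675
Kite €18.58: toys, buyer-exempt → 0% → €0.00
Unrounded tax sum = €48.251425 → €48.25

€48.25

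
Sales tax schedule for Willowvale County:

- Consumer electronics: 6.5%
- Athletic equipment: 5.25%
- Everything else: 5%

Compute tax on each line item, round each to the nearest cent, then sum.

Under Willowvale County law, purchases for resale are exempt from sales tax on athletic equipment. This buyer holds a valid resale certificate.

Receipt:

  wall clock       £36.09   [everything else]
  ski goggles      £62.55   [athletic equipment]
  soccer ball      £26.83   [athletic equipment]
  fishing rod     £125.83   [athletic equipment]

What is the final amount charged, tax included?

£253.10

Wall clock £36.09: everything else → 5% → £1.80
Ski goggles £62.55: athletic equipment, buyer-exempt → 0% → £0.00
Soccer ball £26.83: athletic equipment, buyer-exempt → 0% → £0.00
Fishing rod £125.83: athletic equipment, buyer-exempt → 0% → £0.00
Subtotal = £251.30; tax = £1.80; total due = £253.10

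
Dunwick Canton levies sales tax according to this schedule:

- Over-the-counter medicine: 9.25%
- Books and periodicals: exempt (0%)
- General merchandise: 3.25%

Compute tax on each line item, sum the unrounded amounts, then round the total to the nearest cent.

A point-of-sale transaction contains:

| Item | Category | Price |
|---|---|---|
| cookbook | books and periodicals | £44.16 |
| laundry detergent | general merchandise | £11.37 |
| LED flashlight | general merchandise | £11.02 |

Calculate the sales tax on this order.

£0.73

Cookbook £44.16: books and periodicals → 0% → £0.00
Laundry detergent £11.37: general merchandise → 3.25% → £0.369525
LED flashlight £11.02: general merchandise → 3.25% → £0.35815
Unrounded tax sum = £0.727675 → £0.73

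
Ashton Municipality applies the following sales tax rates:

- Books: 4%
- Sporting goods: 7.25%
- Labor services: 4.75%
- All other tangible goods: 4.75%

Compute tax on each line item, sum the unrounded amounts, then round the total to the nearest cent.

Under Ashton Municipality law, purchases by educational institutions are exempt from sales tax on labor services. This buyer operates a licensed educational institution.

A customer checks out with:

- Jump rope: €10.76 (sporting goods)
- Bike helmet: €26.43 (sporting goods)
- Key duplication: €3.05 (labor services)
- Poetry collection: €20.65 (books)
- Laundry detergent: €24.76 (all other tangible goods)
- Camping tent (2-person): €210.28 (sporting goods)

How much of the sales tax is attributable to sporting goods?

Jump rope €10.76: sporting goods → 7.25% → €0.7801
Bike helmet €26.43: sporting goods → 7.25% → €1.916175
Camping tent (2-person) €210.28: sporting goods → 7.25% → €15.2453
Tax on sporting goods: unrounded sum = €17.941575 → €17.94

€17.94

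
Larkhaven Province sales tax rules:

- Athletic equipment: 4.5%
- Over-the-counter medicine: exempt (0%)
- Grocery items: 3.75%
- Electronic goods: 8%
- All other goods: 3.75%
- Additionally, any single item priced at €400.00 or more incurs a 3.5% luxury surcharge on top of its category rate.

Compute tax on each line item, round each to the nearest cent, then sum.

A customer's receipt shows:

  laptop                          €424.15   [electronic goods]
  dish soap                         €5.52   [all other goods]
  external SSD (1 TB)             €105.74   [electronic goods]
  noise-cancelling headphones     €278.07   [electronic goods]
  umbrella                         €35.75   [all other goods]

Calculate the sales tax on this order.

€81.04

Laptop €424.15: electronic goods → 8% + 3.5% surcharge = 11.5% → €48.78
Dish soap €5.52: all other goods → 3.75% → €0.21
External SSD (1 TB) €105.74: electronic goods → 8% → €8.46
Noise-cancelling headphones €278.07: electronic goods → 8% → €22.25
Umbrella €35.75: all other goods → 3.75% → €1.34
Total tax = €48.78 + €0.21 + €8.46 + €22.25 + €1.34 = €81.04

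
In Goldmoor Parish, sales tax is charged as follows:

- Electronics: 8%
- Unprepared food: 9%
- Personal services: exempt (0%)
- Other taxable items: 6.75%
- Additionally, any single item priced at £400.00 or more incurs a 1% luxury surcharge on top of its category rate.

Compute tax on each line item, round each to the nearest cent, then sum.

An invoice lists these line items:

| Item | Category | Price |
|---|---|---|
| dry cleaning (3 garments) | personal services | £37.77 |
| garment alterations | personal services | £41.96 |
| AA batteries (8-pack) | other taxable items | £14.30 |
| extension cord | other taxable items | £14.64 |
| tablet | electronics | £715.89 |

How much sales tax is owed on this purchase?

Dry cleaning (3 garments) £37.77: personal services → 0% → £0.00
Garment alterations £41.96: personal services → 0% → £0.00
AA batteries (8-pack) £14.30: other taxable items → 6.75% → £0.97
Extension cord £14.64: other taxable items → 6.75% → £0.99
Tablet £715.89: electronics → 8% + 1% surcharge = 9% → £64.43
Total tax = £0.97 + £0.99 + £64.43 = £66.39

£66.39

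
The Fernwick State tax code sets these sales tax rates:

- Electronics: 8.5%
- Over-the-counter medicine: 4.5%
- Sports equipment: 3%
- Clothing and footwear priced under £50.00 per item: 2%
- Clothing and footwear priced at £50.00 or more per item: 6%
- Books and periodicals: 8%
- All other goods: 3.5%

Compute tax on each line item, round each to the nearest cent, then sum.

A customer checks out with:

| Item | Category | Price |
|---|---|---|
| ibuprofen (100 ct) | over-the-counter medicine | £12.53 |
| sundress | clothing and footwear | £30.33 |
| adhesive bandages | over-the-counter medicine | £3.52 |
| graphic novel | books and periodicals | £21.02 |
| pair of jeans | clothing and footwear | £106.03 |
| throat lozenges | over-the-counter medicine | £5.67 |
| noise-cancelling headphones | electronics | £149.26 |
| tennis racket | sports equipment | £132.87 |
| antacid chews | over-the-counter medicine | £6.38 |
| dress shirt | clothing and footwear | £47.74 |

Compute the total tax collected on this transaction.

£27.55

Ibuprofen (100 ct) £12.53: over-the-counter medicine → 4.5% → £0.56
Sundress £30.33: clothing and footwear, under £50.00 → 2% → £0.61
Adhesive bandages £3.52: over-the-counter medicine → 4.5% → £0.16
Graphic novel £21.02: books and periodicals → 8% → £1.68
Pair of jeans £106.03: clothing and footwear, £50.00 or more → 6% → £6.36
Throat lozenges £5.67: over-the-counter medicine → 4.5% → £0.26
Noise-cancelling headphones £149.26: electronics → 8.5% → £12.69
Tennis racket £132.87: sports equipment → 3% → £3.99
Antacid chews £6.38: over-the-counter medicine → 4.5% → £0.29
Dress shirt £47.74: clothing and footwear, under £50.00 → 2% → £0.95
Total tax = £0.56 + £0.61 + £0.16 + £1.68 + £6.36 + £0.26 + £12.69 + £3.99 + £0.29 + £0.95 = £27.55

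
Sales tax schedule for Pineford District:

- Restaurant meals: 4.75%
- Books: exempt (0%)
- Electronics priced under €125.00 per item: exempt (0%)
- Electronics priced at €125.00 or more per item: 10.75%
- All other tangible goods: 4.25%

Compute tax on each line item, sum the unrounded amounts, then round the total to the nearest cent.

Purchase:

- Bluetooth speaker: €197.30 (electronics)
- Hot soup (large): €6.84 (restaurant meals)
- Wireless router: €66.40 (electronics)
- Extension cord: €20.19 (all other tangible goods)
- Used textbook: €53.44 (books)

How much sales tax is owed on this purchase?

Bluetooth speaker €197.30: electronics, €125.00 or more → 10.75% → €21.20975
Hot soup (large) €6.84: restaurant meals → 4.75% → €0.3249
Wireless router €66.40: electronics, under €125.00 → 0% → €0.00
Extension cord €20.19: all other tangible goods → 4.25% → €0.858075
Used textbook €53.44: books → 0% → €0.00
Unrounded tax sum = €22.392725 → €22.39

€22.39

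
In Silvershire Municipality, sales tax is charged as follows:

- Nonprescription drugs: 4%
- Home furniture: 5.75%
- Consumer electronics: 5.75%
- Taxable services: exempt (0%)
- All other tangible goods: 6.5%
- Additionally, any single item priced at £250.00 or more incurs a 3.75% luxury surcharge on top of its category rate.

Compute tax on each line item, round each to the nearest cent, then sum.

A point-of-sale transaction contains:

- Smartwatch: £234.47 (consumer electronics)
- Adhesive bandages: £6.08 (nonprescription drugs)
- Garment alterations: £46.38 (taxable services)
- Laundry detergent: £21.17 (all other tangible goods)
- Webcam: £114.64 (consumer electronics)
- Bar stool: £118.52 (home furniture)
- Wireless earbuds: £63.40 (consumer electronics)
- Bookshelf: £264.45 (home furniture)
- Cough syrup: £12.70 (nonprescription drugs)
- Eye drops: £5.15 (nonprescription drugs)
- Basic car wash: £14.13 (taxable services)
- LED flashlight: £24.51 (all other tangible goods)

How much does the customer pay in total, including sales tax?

£985.18

Smartwatch £234.47: consumer electronics → 5.75% → £13.48
Adhesive bandages £6.08: nonprescription drugs → 4% → £0.24
Garment alterations £46.38: taxable services → 0% → £0.00
Laundry detergent £21.17: all other tangible goods → 6.5% → £1.38
Webcam £114.64: consumer electronics → 5.75% → £6.59
Bar stool £118.52: home furniture → 5.75% → £6.81
Wireless earbuds £63.40: consumer electronics → 5.75% → £3.65
Bookshelf £264.45: home furniture → 5.75% + 3.75% surcharge = 9.5% → £25.12
Cough syrup £12.70: nonprescription drugs → 4% → £0.51
Eye drops £5.15: nonprescription drugs → 4% → £0.21
Basic car wash £14.13: taxable services → 0% → £0.00
LED flashlight £24.51: all other tangible goods → 6.5% → £1.59
Subtotal = £925.60; tax = £59.58; total due = £985.18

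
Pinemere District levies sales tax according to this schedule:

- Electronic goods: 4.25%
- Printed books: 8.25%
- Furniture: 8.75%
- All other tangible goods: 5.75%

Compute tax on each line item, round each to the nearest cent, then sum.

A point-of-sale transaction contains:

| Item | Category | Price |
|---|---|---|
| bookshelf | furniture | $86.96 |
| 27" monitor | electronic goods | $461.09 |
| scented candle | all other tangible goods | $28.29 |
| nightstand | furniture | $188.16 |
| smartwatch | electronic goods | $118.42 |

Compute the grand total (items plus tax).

Bookshelf $86.96: furniture → 8.75% → $7.61
27" monitor $461.09: electronic goods → 4.25% → $19.60
Scented candle $28.29: all other tangible goods → 5.75% → $1.63
Nightstand $188.16: furniture → 8.75% → $16.46
Smartwatch $118.42: electronic goods → 4.25% → $5.03
Subtotal = $882.92; tax = $50.33; total due = $933.25

$933.25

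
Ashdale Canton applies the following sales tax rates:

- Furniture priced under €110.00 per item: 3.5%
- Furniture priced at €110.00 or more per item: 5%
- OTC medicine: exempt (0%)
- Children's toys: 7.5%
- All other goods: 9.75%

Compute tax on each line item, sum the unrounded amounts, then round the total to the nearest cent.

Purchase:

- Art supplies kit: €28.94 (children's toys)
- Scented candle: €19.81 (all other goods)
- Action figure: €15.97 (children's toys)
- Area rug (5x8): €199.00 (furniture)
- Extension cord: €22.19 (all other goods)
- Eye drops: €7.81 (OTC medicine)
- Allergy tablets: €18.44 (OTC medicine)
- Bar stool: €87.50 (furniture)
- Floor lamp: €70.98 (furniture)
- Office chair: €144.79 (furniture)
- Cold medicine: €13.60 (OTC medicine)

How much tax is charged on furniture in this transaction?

€22.74

Area rug (5x8) €199.00: furniture, €110.00 or more → 5% → €9.95
Bar stool €87.50: furniture, under €110.00 → 3.5% → €3.0625
Floor lamp €70.98: furniture, under €110.00 → 3.5% → €2.4843
Office chair €144.79: furniture, €110.00 or more → 5% → €7.2395
Tax on furniture: unrounded sum = €22.7363 → €22.74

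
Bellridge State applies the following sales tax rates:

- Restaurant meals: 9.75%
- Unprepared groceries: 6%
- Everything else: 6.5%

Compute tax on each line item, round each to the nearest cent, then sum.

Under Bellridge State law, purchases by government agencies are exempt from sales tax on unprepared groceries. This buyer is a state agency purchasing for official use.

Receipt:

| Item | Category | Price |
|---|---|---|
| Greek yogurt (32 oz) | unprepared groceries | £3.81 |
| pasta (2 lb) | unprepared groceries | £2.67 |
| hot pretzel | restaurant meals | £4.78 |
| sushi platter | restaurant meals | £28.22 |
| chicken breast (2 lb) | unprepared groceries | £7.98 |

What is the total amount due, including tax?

Greek yogurt (32 oz) £3.81: unprepared groceries, buyer-exempt → 0% → £0.00
Pasta (2 lb) £2.67: unprepared groceries, buyer-exempt → 0% → £0.00
Hot pretzel £4.78: restaurant meals → 9.75% → £0.47
Sushi platter £28.22: restaurant meals → 9.75% → £2.75
Chicken breast (2 lb) £7.98: unprepared groceries, buyer-exempt → 0% → £0.00
Subtotal = £47.46; tax = £3.22; total due = £50.68

£50.68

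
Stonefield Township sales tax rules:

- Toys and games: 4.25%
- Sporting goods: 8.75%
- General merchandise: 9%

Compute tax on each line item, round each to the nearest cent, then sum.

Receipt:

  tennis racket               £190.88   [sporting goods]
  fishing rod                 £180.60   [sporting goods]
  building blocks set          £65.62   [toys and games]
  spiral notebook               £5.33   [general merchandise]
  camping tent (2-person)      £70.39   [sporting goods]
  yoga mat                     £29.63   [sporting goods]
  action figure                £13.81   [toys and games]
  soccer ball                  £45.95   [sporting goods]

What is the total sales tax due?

£49.13

Tennis racket £190.88: sporting goods → 8.75% → £16.70
Fishing rod £180.60: sporting goods → 8.75% → £15.80
Building blocks set £65.62: toys and games → 4.25% → £2.79
Spiral notebook £5.33: general merchandise → 9% → £0.48
Camping tent (2-person) £70.39: sporting goods → 8.75% → £6.16
Yoga mat £29.63: sporting goods → 8.75% → £2.59
Action figure £13.81: toys and games → 4.25% → £0.59
Soccer ball £45.95: sporting goods → 8.75% → £4.02
Total tax = £16.70 + £15.80 + £2.79 + £0.48 + £6.16 + £2.59 + £0.59 + £4.02 = £49.13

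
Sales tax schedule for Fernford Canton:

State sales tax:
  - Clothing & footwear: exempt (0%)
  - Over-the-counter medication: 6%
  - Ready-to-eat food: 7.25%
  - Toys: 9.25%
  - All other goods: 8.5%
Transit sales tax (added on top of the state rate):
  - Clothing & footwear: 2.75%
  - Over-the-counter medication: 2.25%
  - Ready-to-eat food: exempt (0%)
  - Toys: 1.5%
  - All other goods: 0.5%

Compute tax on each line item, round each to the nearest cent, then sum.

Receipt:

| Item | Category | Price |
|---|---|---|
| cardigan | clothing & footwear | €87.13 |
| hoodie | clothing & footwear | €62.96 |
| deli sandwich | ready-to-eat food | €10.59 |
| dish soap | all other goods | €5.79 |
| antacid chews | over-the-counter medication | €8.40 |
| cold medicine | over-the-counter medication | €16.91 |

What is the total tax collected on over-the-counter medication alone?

Antacid chews €8.40: over-the-counter medication → 6% + 2.25% transit = 8.25% → €0.69
Cold medicine €16.91: over-the-counter medication → 6% + 2.25% transit = 8.25% → €1.40
Tax on over-the-counter medication = €0.69 + €1.40 = €2.09

€2.09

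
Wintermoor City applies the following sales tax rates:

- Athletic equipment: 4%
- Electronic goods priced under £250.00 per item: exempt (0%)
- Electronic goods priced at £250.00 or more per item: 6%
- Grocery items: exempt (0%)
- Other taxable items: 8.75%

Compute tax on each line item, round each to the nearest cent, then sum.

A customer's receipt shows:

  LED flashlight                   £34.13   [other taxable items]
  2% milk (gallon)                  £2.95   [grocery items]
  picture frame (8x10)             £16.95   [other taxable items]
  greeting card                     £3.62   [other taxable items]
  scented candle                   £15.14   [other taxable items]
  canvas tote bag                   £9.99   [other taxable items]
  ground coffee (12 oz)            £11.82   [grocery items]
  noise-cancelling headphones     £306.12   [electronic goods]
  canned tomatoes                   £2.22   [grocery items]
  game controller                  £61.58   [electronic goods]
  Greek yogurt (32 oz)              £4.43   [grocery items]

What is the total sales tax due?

£25.35

LED flashlight £34.13: other taxable items → 8.75% → £2.99
2% milk (gallon) £2.95: grocery items → 0% → £0.00
Picture frame (8x10) £16.95: other taxable items → 8.75% → £1.48
Greeting card £3.62: other taxable items → 8.75% → £0.32
Scented candle £15.14: other taxable items → 8.75% → £1.32
Canvas tote bag £9.99: other taxable items → 8.75% → £0.87
Ground coffee (12 oz) £11.82: grocery items → 0% → £0.00
Noise-cancelling headphones £306.12: electronic goods, £250.00 or more → 6% → £18.37
Canned tomatoes £2.22: grocery items → 0% → £0.00
Game controller £61.58: electronic goods, under £250.00 → 0% → £0.00
Greek yogurt (32 oz) £4.43: grocery items → 0% → £0.00
Total tax = £2.99 + £1.48 + £0.32 + £1.32 + £0.87 + £18.37 = £25.35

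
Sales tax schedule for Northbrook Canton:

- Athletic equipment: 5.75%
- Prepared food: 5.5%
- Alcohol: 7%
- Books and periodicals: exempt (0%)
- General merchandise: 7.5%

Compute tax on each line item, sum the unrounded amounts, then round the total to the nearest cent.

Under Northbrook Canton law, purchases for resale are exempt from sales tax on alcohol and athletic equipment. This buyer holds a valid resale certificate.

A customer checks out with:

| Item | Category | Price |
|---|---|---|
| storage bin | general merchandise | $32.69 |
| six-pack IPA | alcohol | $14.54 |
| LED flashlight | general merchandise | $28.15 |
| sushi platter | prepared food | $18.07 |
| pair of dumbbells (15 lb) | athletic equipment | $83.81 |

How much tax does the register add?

$5.56

Storage bin $32.69: general merchandise → 7.5% → $2.45175
Six-pack IPA $14.54: alcohol, buyer-exempt → 0% → $0.00
LED flashlight $28.15: general merchandise → 7.5% → $2.11125
Sushi platter $18.07: prepared food → 5.5% → $0.99385
Pair of dumbbells (15 lb) $83.81: athletic equipment, buyer-exempt → 0% → $0.00
Unrounded tax sum = $5.55685 → $5.56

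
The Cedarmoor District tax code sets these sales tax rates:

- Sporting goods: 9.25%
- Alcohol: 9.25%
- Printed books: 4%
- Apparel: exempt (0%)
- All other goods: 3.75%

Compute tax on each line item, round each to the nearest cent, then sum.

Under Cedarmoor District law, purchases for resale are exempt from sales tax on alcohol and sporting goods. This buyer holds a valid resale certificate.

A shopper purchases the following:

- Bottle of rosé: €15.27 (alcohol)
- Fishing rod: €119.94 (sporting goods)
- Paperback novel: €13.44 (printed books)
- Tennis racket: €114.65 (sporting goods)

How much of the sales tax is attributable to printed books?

€0.54

Paperback novel €13.44: printed books → 4% → €0.54
Tax on printed books = €0.54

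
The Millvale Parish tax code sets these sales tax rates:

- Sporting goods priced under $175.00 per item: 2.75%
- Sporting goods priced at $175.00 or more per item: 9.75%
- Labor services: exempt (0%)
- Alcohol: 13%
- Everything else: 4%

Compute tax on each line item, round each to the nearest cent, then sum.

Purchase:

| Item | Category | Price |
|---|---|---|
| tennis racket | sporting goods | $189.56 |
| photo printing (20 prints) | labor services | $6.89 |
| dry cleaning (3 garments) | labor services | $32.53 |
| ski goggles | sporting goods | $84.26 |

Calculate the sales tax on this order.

Tennis racket $189.56: sporting goods, $175.00 or more → 9.75% → $18.48
Photo printing (20 prints) $6.89: labor services → 0% → $0.00
Dry cleaning (3 garments) $32.53: labor services → 0% → $0.00
Ski goggles $84.26: sporting goods, under $175.00 → 2.75% → $2.32
Total tax = $18.48 + $2.32 = $20.80

$20.80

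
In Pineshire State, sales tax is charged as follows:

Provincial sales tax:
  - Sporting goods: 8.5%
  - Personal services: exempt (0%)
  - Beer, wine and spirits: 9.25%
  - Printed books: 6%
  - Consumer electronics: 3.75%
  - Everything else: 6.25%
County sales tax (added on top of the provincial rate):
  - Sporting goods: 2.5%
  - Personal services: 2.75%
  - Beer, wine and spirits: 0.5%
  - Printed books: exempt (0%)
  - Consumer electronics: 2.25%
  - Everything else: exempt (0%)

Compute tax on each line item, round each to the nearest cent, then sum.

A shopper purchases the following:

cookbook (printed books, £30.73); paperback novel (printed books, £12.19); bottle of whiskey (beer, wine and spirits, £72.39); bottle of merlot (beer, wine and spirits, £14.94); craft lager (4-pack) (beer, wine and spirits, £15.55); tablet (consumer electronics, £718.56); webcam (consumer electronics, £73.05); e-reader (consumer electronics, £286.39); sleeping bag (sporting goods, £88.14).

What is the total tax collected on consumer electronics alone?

Tablet £718.56: consumer electronics → 3.75% + 2.25% county = 6% → £43.11
Webcam £73.05: consumer electronics → 3.75% + 2.25% county = 6% → £4.38
E-reader £286.39: consumer electronics → 3.75% + 2.25% county = 6% → £17.18
Tax on consumer electronics = £43.11 + £4.38 + £17.18 = £64.67

£64.67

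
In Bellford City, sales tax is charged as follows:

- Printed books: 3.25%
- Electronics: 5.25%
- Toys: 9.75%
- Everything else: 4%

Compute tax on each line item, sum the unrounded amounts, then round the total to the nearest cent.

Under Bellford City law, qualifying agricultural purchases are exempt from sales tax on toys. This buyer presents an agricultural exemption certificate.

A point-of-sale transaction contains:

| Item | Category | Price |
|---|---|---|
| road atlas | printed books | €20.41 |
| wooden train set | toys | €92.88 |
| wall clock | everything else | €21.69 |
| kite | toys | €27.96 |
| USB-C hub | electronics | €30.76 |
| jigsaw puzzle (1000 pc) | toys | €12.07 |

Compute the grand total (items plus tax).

€208.92

Road atlas €20.41: printed books → 3.25% → €0.663325
Wooden train set €92.88: toys, buyer-exempt → 0% → €0.00
Wall clock €21.69: everything else → 4% → €0.8676
Kite €27.96: toys, buyer-exempt → 0% → €0.00
USB-C hub €30.76: electronics → 5.25% → €1.6149
Jigsaw puzzle (1000 pc) €12.07: toys, buyer-exempt → 0% → €0.00
Subtotal = €205.77; unrounded tax = €3.145825 → €3.15; total due = €208.92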